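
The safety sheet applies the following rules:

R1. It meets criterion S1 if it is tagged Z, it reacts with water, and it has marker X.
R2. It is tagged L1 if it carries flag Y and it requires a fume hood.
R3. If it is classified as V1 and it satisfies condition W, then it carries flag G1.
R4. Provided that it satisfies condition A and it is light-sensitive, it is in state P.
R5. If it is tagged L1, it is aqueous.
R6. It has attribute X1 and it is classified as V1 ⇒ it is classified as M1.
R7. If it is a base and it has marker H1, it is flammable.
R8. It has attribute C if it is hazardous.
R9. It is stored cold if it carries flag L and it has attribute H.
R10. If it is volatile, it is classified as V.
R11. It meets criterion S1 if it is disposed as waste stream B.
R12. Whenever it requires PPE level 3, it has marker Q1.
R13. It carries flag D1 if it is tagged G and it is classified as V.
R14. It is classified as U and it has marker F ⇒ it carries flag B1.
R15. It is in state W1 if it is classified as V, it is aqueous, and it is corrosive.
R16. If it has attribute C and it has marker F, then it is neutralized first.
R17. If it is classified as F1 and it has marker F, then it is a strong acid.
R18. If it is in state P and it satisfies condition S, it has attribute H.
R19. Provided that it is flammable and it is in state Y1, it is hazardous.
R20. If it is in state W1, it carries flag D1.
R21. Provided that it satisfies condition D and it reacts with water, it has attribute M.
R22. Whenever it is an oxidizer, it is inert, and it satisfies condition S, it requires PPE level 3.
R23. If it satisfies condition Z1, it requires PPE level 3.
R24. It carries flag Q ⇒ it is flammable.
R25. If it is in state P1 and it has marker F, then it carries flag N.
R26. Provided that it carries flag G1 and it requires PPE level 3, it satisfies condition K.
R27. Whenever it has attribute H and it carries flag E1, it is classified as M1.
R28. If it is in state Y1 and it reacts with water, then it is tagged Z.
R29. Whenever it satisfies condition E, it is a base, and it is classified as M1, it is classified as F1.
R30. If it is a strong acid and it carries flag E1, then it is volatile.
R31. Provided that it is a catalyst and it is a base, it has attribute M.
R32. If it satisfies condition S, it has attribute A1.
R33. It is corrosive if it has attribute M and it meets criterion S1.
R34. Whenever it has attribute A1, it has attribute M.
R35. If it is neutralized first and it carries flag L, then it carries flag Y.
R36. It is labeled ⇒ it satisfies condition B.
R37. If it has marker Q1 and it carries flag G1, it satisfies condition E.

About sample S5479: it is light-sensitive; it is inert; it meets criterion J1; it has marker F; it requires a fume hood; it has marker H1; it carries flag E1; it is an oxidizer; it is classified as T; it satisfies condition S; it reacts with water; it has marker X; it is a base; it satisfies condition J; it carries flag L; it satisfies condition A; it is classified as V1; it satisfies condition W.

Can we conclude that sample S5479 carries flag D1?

No

Forward chaining from the given facts derives: carries flag G1, is in state P, is flammable, has attribute H, requires PPE level 3, satisfies condition K, is classified as M1, has attribute A1, has attribute M, is stored cold, has marker Q1, satisfies condition E, is classified as F1, is a strong acid, is volatile, is classified as V.
Rules concluding "it carries flag D1": R13 needs "it is tagged G"; R20 needs "it is in state W1" — none of these are established.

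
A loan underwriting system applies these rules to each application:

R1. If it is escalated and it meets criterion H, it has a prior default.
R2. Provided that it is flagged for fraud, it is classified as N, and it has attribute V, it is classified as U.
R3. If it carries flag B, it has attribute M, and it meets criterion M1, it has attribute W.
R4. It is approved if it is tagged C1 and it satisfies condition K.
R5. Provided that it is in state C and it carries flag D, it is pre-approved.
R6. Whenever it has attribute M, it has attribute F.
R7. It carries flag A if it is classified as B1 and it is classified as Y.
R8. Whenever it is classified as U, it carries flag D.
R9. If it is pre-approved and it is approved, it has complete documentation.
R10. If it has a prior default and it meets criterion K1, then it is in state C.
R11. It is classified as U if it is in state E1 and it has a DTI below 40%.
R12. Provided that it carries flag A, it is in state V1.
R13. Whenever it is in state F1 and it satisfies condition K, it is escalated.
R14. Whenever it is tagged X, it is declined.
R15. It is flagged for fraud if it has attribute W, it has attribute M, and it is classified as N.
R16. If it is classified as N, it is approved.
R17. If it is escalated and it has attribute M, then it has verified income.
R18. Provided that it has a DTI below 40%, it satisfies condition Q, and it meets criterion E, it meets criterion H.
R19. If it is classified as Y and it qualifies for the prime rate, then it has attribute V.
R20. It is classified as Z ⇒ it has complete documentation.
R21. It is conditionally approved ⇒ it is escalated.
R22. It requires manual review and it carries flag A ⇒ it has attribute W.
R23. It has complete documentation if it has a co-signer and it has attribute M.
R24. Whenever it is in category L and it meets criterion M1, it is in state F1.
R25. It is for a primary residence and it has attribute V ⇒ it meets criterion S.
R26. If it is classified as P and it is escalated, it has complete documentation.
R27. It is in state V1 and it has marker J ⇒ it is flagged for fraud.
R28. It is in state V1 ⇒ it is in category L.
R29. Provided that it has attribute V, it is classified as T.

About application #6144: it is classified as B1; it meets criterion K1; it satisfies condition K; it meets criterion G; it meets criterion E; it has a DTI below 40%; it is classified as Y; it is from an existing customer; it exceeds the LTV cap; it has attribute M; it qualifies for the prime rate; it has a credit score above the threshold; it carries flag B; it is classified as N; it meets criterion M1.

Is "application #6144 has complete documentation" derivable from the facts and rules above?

Forward chaining from the given facts derives: has attribute W, has attribute F, carries flag A, is in state V1, is flagged for fraud, is approved, has attribute V, is in category L, is classified as T, is classified as U, carries flag D, is in state F1, is escalated, has verified income.
Rules concluding "it has complete documentation": R9 needs "it is pre-approved"; R20 needs "it is classified as Z"; R23 needs "it has a co-signer"; R26 needs "it is classified as P" — none of these are established.

No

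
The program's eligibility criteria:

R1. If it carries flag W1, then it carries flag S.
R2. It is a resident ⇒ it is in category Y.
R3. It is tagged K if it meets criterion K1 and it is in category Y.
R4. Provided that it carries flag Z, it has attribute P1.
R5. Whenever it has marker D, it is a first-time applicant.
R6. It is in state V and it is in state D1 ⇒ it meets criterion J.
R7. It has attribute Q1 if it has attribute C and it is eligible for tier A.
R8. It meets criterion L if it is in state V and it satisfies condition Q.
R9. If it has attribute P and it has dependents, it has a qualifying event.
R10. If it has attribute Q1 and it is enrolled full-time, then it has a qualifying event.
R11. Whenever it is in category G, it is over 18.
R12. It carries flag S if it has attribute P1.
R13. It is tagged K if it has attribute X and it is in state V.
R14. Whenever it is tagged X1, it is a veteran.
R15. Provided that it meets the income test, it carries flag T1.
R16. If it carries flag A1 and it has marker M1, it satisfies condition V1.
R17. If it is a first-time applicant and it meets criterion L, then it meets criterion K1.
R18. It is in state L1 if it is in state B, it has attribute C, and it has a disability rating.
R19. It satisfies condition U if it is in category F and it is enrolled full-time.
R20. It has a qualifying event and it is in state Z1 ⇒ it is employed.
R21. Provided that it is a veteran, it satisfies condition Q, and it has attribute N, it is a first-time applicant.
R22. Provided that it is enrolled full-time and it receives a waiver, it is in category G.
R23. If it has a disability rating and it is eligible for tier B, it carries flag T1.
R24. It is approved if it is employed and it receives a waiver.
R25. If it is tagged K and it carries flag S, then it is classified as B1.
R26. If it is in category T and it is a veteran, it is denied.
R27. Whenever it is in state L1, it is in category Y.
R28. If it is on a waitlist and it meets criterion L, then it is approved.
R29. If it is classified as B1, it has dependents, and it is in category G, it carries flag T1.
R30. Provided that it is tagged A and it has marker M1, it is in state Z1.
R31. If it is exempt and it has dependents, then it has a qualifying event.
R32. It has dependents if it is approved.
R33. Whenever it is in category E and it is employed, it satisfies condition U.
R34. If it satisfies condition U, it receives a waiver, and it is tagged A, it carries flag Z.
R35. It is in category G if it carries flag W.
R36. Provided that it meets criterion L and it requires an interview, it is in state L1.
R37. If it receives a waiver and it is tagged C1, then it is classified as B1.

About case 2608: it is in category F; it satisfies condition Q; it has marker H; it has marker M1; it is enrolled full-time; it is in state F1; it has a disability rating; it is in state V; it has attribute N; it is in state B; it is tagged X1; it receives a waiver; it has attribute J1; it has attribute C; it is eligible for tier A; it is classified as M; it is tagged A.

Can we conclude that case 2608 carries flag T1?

By R7 (it has attribute C, it is eligible for tier A): it has attribute Q1.
By R8 (it is in state V, it satisfies condition Q): it meets criterion L.
By R10 (it has attribute Q1, it is enrolled full-time): it has a qualifying event.
By R14 (it is tagged X1): it is a veteran.
By R18 (it is in state B, it has attribute C, it has a disability rating): it is in state L1.
By R19 (it is in category F, it is enrolled full-time): it satisfies condition U.
By R21 (it is a veteran, it satisfies condition Q, it has attribute N): it is a first-time applicant.
By R22 (it is enrolled full-time, it receives a waiver): it is in category G.
By R27 (it is in state L1): it is in category Y.
By R30 (it is tagged A, it has marker M1): it is in state Z1.
By R34 (it satisfies condition U, it receives a waiver, it is tagged A): it carries flag Z.
By R4 (it carries flag Z): it has attribute P1.
By R12 (it has attribute P1): it carries flag S.
By R17 (it is a first-time applicant, it meets criterion L): it meets criterion K1.
By R20 (it has a qualifying event, it is in state Z1): it is employed.
By R24 (it is employed, it receives a waiver): it is approved.
By R32 (it is approved): it has dependents.
By R3 (it meets criterion K1, it is in category Y): it is tagged K.
By R25 (it is tagged K, it carries flag S): it is classified as B1.
By R29 (it is classified as B1, it has dependents, it is in category G): it carries flag T1.

Yes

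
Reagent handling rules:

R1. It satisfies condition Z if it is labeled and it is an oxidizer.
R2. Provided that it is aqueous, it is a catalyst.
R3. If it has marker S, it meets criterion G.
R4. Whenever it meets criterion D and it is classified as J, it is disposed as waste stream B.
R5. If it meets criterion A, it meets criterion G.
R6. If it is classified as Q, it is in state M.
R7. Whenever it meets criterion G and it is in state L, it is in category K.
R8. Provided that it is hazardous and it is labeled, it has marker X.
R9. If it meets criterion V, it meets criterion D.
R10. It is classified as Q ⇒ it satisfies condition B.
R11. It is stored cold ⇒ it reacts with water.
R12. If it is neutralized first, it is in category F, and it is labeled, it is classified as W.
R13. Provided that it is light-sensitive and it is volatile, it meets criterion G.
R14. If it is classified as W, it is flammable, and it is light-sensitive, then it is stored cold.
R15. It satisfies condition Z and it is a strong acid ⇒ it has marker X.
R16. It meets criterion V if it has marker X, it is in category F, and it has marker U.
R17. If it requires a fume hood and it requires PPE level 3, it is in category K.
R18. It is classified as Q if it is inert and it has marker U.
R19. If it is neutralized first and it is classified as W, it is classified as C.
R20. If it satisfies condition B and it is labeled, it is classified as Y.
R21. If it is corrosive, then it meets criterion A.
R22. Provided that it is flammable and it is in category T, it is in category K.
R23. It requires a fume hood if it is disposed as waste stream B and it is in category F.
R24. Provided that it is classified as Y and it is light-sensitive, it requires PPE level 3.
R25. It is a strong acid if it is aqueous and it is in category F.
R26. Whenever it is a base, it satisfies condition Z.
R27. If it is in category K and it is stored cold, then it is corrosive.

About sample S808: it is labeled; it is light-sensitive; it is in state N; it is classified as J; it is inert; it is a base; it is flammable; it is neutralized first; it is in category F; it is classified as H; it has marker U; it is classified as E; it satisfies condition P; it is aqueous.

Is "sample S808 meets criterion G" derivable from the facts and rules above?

Yes

By R12 (it is neutralized first, it is in category F, it is labeled): it is classified as W.
By R14 (it is classified as W, it is flammable, it is light-sensitive): it is stored cold.
By R18 (it is inert, it has marker U): it is classified as Q.
By R25 (it is aqueous, it is in category F): it is a strong acid.
By R26 (it is a base): it satisfies condition Z.
By R10 (it is classified as Q): it satisfies condition B.
By R15 (it satisfies condition Z, it is a strong acid): it has marker X.
By R16 (it has marker X, it is in category F, it has marker U): it meets criterion V.
By R20 (it satisfies condition B, it is labeled): it is classified as Y.
By R24 (it is classified as Y, it is light-sensitive): it requires PPE level 3.
By R9 (it meets criterion V): it meets criterion D.
By R4 (it meets criterion D, it is classified as J): it is disposed as waste stream B.
By R23 (it is disposed as waste stream B, it is in category F): it requires a fume hood.
By R17 (it requires a fume hood, it requires PPE level 3): it is in category K.
By R27 (it is in category K, it is stored cold): it is corrosive.
By R21 (it is corrosive): it meets criterion A.
By R5 (it meets criterion A): it meets criterion G.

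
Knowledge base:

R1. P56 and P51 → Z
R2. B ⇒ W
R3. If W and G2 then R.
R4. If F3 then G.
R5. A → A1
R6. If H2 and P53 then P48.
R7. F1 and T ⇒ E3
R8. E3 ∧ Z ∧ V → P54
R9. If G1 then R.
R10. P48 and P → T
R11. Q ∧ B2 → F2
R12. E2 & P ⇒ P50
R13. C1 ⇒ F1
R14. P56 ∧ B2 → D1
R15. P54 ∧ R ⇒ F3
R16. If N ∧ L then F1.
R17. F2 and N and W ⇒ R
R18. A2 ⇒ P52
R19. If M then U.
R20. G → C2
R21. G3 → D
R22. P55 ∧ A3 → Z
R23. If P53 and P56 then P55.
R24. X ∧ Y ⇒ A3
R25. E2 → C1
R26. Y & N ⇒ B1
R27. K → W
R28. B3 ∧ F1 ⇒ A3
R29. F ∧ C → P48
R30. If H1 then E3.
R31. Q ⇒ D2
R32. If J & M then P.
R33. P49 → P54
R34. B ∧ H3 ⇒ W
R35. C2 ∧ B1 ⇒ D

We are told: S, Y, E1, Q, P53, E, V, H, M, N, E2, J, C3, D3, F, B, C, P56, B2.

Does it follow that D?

Forward chaining from the given facts derives: W, F2, D1, R, U, P55, C1, B1, P48, D2, P, T, P50, F1, E3.
Rules concluding D: R21 needs G3; R35 needs C2 — none of these are established.

No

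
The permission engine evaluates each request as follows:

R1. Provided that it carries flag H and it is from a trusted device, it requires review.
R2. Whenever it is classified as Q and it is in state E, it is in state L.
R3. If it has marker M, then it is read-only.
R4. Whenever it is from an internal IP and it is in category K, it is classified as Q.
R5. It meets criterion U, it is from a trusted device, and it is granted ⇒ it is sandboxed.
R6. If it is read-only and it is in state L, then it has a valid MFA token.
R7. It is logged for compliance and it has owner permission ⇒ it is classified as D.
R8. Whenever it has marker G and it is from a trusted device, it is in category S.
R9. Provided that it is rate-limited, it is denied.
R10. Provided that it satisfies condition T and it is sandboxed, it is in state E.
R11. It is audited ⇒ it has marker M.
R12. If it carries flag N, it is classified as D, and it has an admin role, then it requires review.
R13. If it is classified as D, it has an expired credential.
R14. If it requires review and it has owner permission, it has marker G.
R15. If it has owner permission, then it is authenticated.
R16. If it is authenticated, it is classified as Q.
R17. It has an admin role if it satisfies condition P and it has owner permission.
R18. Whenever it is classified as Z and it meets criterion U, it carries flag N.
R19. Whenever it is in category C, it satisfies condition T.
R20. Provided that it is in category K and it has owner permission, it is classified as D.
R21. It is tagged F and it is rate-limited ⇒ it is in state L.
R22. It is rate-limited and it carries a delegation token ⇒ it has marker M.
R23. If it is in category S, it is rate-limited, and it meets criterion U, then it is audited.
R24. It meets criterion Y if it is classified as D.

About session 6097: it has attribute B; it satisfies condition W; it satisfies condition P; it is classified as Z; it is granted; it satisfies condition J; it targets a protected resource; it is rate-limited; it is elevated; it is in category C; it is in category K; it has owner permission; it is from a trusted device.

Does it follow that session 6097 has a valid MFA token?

No

Forward chaining from the given facts derives: is denied, is authenticated, is classified as Q, has an admin role, satisfies condition T, is classified as D, meets criterion Y, has an expired credential.
The only rule concluding "it has a valid MFA token" is R6, which needs "it is read-only"; that is never established.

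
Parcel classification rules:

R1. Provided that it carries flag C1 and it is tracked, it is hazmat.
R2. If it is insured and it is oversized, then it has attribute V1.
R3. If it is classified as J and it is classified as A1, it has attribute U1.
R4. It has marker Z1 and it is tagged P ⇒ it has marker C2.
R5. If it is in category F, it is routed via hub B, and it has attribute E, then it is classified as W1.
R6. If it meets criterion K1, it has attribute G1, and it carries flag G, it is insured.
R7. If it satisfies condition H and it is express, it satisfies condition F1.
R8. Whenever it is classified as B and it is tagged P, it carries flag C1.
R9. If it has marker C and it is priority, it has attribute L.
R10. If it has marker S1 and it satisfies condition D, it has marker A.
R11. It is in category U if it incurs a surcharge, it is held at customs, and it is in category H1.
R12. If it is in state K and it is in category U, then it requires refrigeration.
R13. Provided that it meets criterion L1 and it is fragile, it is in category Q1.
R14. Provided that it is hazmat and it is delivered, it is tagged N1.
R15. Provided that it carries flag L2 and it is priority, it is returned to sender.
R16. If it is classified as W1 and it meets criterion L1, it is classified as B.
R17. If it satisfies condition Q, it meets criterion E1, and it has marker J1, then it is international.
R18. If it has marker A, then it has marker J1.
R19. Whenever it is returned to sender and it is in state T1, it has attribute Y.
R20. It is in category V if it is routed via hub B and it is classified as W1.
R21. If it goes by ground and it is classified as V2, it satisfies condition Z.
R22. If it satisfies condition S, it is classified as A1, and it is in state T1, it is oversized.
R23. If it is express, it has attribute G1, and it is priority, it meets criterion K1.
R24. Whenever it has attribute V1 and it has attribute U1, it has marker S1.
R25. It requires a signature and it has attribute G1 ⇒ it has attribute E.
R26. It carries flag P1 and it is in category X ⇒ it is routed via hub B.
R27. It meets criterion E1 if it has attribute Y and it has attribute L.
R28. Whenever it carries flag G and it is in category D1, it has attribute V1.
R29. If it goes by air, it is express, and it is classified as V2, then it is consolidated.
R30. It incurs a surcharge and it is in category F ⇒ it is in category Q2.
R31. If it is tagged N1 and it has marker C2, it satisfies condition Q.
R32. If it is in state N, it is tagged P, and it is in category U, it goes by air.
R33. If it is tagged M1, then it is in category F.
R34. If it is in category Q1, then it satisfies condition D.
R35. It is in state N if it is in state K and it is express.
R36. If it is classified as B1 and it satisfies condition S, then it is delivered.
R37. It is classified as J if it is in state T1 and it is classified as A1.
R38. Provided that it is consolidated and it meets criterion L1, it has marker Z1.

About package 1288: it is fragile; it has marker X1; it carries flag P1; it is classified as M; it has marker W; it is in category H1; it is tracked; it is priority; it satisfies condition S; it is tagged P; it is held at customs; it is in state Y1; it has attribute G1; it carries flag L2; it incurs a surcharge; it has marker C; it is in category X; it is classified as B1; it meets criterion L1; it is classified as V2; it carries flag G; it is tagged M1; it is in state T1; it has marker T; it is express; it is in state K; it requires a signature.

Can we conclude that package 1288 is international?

No

Forward chaining from the given facts derives: has attribute L, is in category U, requires refrigeration, is in category Q1, is returned to sender, has attribute Y, meets criterion K1, has attribute E, is routed via hub B, meets criterion E1, is in category F, satisfies condition D, is in state N, is delivered, is classified as W1, is insured, is classified as B, is in category V, is in category Q2, goes by air, carries flag C1, is consolidated, has marker Z1, is hazmat, has marker C2, is tagged N1, satisfies condition Q.
The only rule concluding "it is international" is R17, which needs "it has marker J1"; that is never established.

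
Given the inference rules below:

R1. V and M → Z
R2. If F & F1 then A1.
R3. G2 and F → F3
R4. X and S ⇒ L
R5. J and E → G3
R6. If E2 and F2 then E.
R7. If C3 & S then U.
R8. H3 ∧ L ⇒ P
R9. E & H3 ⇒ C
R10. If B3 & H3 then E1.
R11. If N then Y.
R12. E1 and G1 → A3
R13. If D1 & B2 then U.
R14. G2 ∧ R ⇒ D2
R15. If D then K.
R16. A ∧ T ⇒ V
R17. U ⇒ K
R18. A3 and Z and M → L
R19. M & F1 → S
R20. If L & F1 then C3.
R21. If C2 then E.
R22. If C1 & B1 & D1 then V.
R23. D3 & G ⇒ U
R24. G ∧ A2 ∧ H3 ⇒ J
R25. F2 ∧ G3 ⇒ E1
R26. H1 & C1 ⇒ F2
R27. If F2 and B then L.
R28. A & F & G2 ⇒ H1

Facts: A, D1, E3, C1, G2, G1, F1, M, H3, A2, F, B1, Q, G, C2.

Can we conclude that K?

S  (by R19: M, F1)
E  (by R21: C2)
V  (by R22: C1, B1, D1)
J  (by R24: G, A2, H3)
H1  (by R28: A, F, G2)
Z  (by R1: V, M)
G3  (by R5: J, E)
F2  (by R26: H1, C1)
E1  (by R25: F2, G3)
A3  (by R12: E1, G1)
L  (by R18: A3, Z, M)
C3  (by R20: L, F1)
U  (by R7: C3, S)
K  (by R17: U)

Yes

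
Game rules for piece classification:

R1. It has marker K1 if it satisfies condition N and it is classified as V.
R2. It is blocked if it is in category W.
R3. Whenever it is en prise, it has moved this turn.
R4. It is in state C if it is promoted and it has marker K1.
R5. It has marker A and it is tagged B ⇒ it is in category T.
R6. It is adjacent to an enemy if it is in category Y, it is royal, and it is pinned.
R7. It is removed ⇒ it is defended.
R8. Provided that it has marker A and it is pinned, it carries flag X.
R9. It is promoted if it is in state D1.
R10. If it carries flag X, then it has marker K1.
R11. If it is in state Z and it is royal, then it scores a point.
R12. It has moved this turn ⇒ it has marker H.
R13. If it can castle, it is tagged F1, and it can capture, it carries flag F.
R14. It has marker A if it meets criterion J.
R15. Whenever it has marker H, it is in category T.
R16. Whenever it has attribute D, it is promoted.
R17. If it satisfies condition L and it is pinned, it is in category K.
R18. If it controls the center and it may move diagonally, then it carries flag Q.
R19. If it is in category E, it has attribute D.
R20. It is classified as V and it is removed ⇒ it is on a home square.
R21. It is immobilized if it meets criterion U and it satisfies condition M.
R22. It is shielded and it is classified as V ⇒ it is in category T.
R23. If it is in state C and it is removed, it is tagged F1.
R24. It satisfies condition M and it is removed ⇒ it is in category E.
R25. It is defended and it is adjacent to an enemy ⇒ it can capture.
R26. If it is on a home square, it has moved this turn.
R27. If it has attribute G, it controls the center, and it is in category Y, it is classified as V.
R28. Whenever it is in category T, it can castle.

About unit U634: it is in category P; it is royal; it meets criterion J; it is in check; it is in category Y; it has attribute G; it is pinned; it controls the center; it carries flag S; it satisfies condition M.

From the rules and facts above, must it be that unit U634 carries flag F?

No

Forward chaining from the given facts derives: is adjacent to an enemy, has marker A, is classified as V, carries flag X, has marker K1.
The only rule concluding "it carries flag F" is R13, which needs "it can castle"; that is never established.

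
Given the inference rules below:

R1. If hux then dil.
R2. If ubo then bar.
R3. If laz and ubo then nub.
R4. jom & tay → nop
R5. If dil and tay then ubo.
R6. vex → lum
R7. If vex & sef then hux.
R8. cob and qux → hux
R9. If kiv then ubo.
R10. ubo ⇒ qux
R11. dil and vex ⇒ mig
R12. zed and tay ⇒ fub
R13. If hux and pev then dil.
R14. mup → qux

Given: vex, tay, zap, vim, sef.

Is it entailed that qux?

Yes

hux  (by R7: vex, sef)
dil  (by R1: hux)
ubo  (by R5: dil, tay)
qux  (by R10: ubo)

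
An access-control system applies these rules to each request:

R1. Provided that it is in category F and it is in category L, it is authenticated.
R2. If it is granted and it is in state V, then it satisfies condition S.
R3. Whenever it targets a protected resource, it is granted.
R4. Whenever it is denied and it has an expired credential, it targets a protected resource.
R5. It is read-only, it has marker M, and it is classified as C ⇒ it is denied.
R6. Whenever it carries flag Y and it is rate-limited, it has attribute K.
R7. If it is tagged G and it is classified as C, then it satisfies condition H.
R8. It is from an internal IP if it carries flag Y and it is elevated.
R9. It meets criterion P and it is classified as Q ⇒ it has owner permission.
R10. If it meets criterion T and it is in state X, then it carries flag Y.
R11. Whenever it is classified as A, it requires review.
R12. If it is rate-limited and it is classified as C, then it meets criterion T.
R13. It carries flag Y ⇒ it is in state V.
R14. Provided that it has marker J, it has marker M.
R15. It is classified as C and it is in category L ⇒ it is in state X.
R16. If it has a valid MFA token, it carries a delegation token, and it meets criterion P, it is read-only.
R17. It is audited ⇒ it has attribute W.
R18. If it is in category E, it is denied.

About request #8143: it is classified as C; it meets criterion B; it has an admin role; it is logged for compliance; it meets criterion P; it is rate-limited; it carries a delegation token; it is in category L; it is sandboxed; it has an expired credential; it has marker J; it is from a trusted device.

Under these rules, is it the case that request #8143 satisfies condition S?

Forward chaining from the given facts derives: meets criterion T, has marker M, is in state X, carries flag Y, is in state V, has attribute K.
The only rule concluding "it satisfies condition S" is R2, which needs "it is granted"; that is never established.

No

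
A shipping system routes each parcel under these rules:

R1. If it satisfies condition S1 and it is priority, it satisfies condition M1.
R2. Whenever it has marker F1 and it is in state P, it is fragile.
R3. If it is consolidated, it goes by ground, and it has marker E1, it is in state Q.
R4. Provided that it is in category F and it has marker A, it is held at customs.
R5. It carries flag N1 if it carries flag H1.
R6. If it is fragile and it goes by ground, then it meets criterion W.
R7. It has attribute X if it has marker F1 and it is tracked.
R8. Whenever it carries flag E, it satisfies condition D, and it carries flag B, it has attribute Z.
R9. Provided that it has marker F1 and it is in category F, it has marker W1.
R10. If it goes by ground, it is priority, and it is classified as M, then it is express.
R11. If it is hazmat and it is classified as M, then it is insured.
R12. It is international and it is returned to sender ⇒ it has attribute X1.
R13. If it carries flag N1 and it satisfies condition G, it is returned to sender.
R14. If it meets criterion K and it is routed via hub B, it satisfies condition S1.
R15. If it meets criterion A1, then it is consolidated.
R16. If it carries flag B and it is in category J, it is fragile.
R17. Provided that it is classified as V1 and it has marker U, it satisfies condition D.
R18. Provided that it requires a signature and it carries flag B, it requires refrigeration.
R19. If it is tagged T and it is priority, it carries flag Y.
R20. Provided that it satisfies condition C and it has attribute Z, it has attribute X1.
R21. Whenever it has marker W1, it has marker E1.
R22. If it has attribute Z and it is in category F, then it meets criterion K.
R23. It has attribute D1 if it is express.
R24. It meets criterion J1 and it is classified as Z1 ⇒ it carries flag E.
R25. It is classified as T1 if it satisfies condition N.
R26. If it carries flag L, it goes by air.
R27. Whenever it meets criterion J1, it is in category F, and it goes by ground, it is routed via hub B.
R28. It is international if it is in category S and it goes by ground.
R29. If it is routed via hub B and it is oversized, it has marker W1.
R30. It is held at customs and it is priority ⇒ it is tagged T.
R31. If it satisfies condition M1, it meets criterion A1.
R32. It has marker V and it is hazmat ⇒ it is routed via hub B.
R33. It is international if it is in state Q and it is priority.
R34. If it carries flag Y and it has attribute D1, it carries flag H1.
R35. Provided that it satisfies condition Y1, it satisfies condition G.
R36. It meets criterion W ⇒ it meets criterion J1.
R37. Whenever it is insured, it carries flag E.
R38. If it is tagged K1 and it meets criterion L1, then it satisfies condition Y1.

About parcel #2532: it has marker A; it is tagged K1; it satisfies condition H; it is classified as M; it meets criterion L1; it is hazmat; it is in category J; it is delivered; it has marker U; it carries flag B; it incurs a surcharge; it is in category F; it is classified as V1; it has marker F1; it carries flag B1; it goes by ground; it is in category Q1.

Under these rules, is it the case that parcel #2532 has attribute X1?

No

Forward chaining from the given facts derives: is held at customs, has marker W1, is insured, is fragile, satisfies condition D, has marker E1, carries flag E, satisfies condition Y1, meets criterion W, has attribute Z, meets criterion K, satisfies condition G, meets criterion J1, is routed via hub B, satisfies condition S1.
Rules concluding "it has attribute X1": R12 needs "it is international"; R20 needs "it satisfies condition C" — none of these are established.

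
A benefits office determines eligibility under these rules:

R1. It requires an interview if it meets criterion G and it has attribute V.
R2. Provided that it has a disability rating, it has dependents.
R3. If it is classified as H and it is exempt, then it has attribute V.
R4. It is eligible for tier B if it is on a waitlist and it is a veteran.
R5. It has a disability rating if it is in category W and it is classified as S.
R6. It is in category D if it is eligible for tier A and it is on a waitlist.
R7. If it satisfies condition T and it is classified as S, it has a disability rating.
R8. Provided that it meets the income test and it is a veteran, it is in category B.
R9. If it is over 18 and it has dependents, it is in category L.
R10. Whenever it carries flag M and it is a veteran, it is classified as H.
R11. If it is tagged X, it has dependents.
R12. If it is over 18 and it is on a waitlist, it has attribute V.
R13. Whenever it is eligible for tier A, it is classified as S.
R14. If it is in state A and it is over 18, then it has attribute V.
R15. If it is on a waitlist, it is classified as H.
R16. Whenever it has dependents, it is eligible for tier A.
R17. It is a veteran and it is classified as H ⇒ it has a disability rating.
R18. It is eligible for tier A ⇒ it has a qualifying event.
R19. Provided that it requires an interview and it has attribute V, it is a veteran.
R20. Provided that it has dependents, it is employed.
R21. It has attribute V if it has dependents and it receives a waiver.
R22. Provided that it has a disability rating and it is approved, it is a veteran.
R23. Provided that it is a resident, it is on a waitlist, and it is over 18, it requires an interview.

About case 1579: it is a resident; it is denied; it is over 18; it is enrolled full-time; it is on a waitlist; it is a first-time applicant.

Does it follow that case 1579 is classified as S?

By R12 (it is over 18, it is on a waitlist): it has attribute V.
By R15 (it is on a waitlist): it is classified as H.
By R23 (it is a resident, it is on a waitlist, it is over 18): it requires an interview.
By R19 (it requires an interview, it has attribute V): it is a veteran.
By R17 (it is a veteran, it is classified as H): it has a disability rating.
By R2 (it has a disability rating): it has dependents.
By R16 (it has dependents): it is eligible for tier A.
By R13 (it is eligible for tier A): it is classified as S.

Yes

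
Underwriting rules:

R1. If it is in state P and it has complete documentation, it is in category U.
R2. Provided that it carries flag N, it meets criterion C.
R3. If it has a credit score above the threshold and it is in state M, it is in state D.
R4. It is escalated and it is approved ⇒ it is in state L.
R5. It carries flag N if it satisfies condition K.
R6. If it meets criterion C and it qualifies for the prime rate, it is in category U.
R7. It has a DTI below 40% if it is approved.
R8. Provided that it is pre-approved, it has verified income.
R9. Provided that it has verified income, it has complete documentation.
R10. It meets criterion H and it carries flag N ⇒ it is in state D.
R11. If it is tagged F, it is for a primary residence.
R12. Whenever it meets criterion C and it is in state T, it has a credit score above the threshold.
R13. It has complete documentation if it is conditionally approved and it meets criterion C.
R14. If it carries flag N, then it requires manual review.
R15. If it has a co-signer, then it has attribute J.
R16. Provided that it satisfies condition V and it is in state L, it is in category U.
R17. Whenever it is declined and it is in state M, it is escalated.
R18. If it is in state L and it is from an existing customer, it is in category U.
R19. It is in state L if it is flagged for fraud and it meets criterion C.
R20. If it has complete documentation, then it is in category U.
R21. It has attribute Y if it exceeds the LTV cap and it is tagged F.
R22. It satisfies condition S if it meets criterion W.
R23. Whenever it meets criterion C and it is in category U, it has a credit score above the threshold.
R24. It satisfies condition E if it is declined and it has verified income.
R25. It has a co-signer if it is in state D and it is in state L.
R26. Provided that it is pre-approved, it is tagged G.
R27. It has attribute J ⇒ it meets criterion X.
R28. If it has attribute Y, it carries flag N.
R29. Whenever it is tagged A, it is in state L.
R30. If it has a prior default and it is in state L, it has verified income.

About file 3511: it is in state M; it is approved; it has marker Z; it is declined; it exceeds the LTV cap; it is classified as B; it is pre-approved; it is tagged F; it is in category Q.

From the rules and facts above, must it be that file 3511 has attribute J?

By R8 (it is pre-approved): it has verified income.
By R9 (it has verified income): it has complete documentation.
By R17 (it is declined, it is in state M): it is escalated.
By R20 (it has complete documentation): it is in category U.
By R21 (it exceeds the LTV cap, it is tagged F): it has attribute Y.
By R28 (it has attribute Y): it carries flag N.
By R2 (it carries flag N): it meets criterion C.
By R4 (it is escalated, it is approved): it is in state L.
By R23 (it meets criterion C, it is in category U): it has a credit score above the threshold.
By R3 (it has a credit score above the threshold, it is in state M): it is in state D.
By R25 (it is in state D, it is in state L): it has a co-signer.
By R15 (it has a co-signer): it has attribute J.

Yes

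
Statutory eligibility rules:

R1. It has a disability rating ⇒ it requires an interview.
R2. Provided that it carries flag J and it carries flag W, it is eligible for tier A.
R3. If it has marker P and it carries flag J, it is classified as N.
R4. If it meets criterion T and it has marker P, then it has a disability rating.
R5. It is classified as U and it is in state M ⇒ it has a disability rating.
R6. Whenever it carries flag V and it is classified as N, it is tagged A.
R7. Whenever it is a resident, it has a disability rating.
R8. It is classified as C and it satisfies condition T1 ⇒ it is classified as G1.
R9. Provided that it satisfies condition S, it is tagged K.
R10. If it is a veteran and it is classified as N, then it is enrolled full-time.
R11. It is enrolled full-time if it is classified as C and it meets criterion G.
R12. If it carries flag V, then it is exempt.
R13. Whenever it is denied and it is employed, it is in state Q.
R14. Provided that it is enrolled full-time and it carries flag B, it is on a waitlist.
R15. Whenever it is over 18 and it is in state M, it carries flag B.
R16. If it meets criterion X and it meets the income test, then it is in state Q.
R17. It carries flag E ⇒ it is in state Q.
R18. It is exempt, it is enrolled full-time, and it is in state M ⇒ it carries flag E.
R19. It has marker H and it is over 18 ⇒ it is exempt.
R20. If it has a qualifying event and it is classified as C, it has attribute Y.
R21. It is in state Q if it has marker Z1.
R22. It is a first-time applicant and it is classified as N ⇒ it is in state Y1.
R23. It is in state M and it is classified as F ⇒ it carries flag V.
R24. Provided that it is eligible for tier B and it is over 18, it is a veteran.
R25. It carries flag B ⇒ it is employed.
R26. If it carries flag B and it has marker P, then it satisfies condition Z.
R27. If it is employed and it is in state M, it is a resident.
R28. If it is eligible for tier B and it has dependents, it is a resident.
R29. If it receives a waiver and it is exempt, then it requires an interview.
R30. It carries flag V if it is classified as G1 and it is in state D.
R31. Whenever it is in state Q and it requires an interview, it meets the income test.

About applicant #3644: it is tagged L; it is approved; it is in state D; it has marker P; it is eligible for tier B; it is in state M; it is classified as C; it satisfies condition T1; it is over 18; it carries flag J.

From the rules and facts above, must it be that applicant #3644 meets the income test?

Yes

By R3 (it has marker P, it carries flag J): it is classified as N.
By R8 (it is classified as C, it satisfies condition T1): it is classified as G1.
By R15 (it is over 18, it is in state M): it carries flag B.
By R24 (it is eligible for tier B, it is over 18): it is a veteran.
By R25 (it carries flag B): it is employed.
By R27 (it is employed, it is in state M): it is a resident.
By R30 (it is classified as G1, it is in state D): it carries flag V.
By R7 (it is a resident): it has a disability rating.
By R10 (it is a veteran, it is classified as N): it is enrolled full-time.
By R12 (it carries flag V): it is exempt.
By R18 (it is exempt, it is enrolled full-time, it is in state M): it carries flag E.
By R1 (it has a disability rating): it requires an interview.
By R17 (it carries flag E): it is in state Q.
By R31 (it is in state Q, it requires an interview): it meets the income test.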